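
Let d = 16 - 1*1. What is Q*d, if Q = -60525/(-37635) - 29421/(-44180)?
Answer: 756250767/22169524 ≈ 34.112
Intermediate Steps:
Q = 252083589/110847620 (Q = -60525*(-1/37635) - 29421*(-1/44180) = 4035/2509 + 29421/44180 = 252083589/110847620 ≈ 2.2741)
d = 15 (d = 16 - 1 = 15)
Q*d = (252083589/110847620)*15 = 756250767/22169524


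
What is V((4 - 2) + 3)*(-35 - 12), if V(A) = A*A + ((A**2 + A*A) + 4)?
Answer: -3713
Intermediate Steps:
V(A) = 4 + 3*A**2 (V(A) = A**2 + ((A**2 + A**2) + 4) = A**2 + (2*A**2 + 4) = A**2 + (4 + 2*A**2) = 4 + 3*A**2)
V((4 - 2) + 3)*(-35 - 12) = (4 + 3*((4 - 2) + 3)**2)*(-35 - 12) = (4 + 3*(2 + 3)**2)*(-47) = (4 + 3*5**2)*(-47) = (4 + 3*25)*(-47) = (4 + 75)*(-47) = 79*(-47) = -3713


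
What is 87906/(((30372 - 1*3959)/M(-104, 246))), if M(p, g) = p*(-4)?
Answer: 36568896/26413 ≈ 1384.5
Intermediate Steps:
M(p, g) = -4*p
87906/(((30372 - 1*3959)/M(-104, 246))) = 87906/(((30372 - 1*3959)/((-4*(-104))))) = 87906/(((30372 - 3959)/416)) = 87906/((26413*(1/416))) = 87906/(26413/416) = 87906*(416/26413) = 36568896/26413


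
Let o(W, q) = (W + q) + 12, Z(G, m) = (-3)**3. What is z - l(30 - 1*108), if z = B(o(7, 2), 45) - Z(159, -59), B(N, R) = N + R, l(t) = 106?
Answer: -13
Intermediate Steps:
Z(G, m) = -27
o(W, q) = 12 + W + q
z = 93 (z = ((12 + 7 + 2) + 45) - 1*(-27) = (21 + 45) + 27 = 66 + 27 = 93)
z - l(30 - 1*108) = 93 - 1*106 = 93 - 106 = -13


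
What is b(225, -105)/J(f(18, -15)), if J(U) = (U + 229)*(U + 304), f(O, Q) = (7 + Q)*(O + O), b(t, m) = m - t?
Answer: 165/472 ≈ 0.34958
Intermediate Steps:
f(O, Q) = 2*O*(7 + Q) (f(O, Q) = (7 + Q)*(2*O) = 2*O*(7 + Q))
J(U) = (229 + U)*(304 + U)
b(225, -105)/J(f(18, -15)) = (-105 - 1*225)/(69616 + (2*18*(7 - 15))² + 533*(2*18*(7 - 15))) = (-105 - 225)/(69616 + (2*18*(-8))² + 533*(2*18*(-8))) = -330/(69616 + (-288)² + 533*(-288)) = -330/(69616 + 82944 - 153504) = -330/(-944) = -330*(-1/944) = 165/472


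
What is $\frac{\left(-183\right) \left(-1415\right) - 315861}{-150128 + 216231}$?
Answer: $- \frac{56916}{66103} \approx -0.86102$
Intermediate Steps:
$\frac{\left(-183\right) \left(-1415\right) - 315861}{-150128 + 216231} = \frac{258945 - 315861}{66103} = \left(-56916\right) \frac{1}{66103} = - \frac{56916}{66103}$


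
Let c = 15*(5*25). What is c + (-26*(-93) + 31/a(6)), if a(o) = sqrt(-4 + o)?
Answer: 4293 + 31*sqrt(2)/2 ≈ 4314.9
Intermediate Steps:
c = 1875 (c = 15*125 = 1875)
c + (-26*(-93) + 31/a(6)) = 1875 + (-26*(-93) + 31/(sqrt(-4 + 6))) = 1875 + (2418 + 31/(sqrt(2))) = 1875 + (2418 + 31*(sqrt(2)/2)) = 1875 + (2418 + 31*sqrt(2)/2) = 4293 + 31*sqrt(2)/2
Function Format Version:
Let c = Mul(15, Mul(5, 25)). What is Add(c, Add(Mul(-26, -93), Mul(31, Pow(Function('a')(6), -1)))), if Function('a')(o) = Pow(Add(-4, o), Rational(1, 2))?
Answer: Add(4293, Mul(Rational(31, 2), Pow(2, Rational(1, 2)))) ≈ 4314.9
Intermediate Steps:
c = 1875 (c = Mul(15, 125) = 1875)
Add(c, Add(Mul(-26, -93), Mul(31, Pow(Function('a')(6), -1)))) = Add(1875, Add(Mul(-26, -93), Mul(31, Pow(Pow(Add(-4, 6), Rational(1, 2)), -1)))) = Add(1875, Add(2418, Mul(31, Pow(Pow(2, Rational(1, 2)), -1)))) = Add(1875, Add(2418, Mul(31, Mul(Rational(1, 2), Pow(2, Rational(1, 2)))))) = Add(1875, Add(2418, Mul(Rational(31, 2), Pow(2, Rational(1, 2))))) = Add(4293, Mul(Rational(31, 2), Pow(2, Rational(1, 2))))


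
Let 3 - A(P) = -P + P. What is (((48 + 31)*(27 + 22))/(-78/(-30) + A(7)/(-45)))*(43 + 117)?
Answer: 4645200/19 ≈ 2.4448e+5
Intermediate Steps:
A(P) = 3 (A(P) = 3 - (-P + P) = 3 - 1*0 = 3 + 0 = 3)
(((48 + 31)*(27 + 22))/(-78/(-30) + A(7)/(-45)))*(43 + 117) = (((48 + 31)*(27 + 22))/(-78/(-30) + 3/(-45)))*(43 + 117) = ((79*49)/(-78*(-1/30) + 3*(-1/45)))*160 = (3871/(13/5 - 1/15))*160 = (3871/(38/15))*160 = (3871*(15/38))*160 = (58065/38)*160 = 4645200/19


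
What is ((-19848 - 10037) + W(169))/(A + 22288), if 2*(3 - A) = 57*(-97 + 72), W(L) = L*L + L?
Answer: -2310/46007 ≈ -0.050210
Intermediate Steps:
W(L) = L + L² (W(L) = L² + L = L + L²)
A = 1431/2 (A = 3 - 57*(-97 + 72)/2 = 3 - 57*(-25)/2 = 3 - ½*(-1425) = 3 + 1425/2 = 1431/2 ≈ 715.50)
((-19848 - 10037) + W(169))/(A + 22288) = ((-19848 - 10037) + 169*(1 + 169))/(1431/2 + 22288) = (-29885 + 169*170)/(46007/2) = (-29885 + 28730)*(2/46007) = -1155*2/46007 = -2310/46007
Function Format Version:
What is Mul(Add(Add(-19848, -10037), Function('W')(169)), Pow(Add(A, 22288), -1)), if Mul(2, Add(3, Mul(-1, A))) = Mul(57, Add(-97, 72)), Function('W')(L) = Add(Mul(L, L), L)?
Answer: Rational(-2310, 46007) ≈ -0.050210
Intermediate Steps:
Function('W')(L) = Add(L, Pow(L, 2)) (Function('W')(L) = Add(Pow(L, 2), L) = Add(L, Pow(L, 2)))
A = Rational(1431, 2) (A = Add(3, Mul(Rational(-1, 2), Mul(57, Add(-97, 72)))) = Add(3, Mul(Rational(-1, 2), Mul(57, -25))) = Add(3, Mul(Rational(-1, 2), -1425)) = Add(3, Rational(1425, 2)) = Rational(1431, 2) ≈ 715.50)
Mul(Add(Add(-19848, -10037), Function('W')(169)), Pow(Add(A, 22288), -1)) = Mul(Add(Add(-19848, -10037), Mul(169, Add(1, 169))), Pow(Add(Rational(1431, 2), 22288), -1)) = Mul(Add(-29885, Mul(169, 170)), Pow(Rational(46007, 2), -1)) = Mul(Add(-29885, 28730), Rational(2, 46007)) = Mul(-1155, Rational(2, 46007)) = Rational(-2310, 46007)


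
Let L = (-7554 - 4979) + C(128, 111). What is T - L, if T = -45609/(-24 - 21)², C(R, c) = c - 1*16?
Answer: 8380447/675 ≈ 12415.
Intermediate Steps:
C(R, c) = -16 + c (C(R, c) = c - 16 = -16 + c)
L = -12438 (L = (-7554 - 4979) + (-16 + 111) = -12533 + 95 = -12438)
T = -15203/675 (T = -45609/((-45)²) = -45609/2025 = -45609*1/2025 = -15203/675 ≈ -22.523)
T - L = -15203/675 - 1*(-12438) = -15203/675 + 12438 = 8380447/675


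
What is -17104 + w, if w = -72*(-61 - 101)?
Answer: -5440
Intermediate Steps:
w = 11664 (w = -72*(-162) = 11664)
-17104 + w = -17104 + 11664 = -5440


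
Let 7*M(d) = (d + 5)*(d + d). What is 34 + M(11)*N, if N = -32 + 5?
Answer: -9266/7 ≈ -1323.7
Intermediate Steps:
N = -27
M(d) = 2*d*(5 + d)/7 (M(d) = ((d + 5)*(d + d))/7 = ((5 + d)*(2*d))/7 = (2*d*(5 + d))/7 = 2*d*(5 + d)/7)
34 + M(11)*N = 34 + ((2/7)*11*(5 + 11))*(-27) = 34 + ((2/7)*11*16)*(-27) = 34 + (352/7)*(-27) = 34 - 9504/7 = -9266/7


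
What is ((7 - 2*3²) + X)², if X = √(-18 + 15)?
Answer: (-11 + I*√3)² ≈ 118.0 - 38.105*I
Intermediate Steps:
X = I*√3 (X = √(-3) = I*√3 ≈ 1.732*I)
((7 - 2*3²) + X)² = ((7 - 2*3²) + I*√3)² = ((7 - 2*9) + I*√3)² = ((7 - 18) + I*√3)² = (-11 + I*√3)²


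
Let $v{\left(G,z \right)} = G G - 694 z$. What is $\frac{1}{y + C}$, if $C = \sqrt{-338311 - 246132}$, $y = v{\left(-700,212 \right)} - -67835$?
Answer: $\frac{410707}{168680824292} - \frac{i \sqrt{584443}}{168680824292} \approx 2.4348 \cdot 10^{-6} - 4.5322 \cdot 10^{-9} i$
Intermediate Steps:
$v{\left(G,z \right)} = G^{2} - 694 z$
$y = 410707$ ($y = \left(\left(-700\right)^{2} - 147128\right) - -67835 = \left(490000 - 147128\right) + 67835 = 342872 + 67835 = 410707$)
$C = i \sqrt{584443}$ ($C = \sqrt{-584443} = i \sqrt{584443} \approx 764.49 i$)
$\frac{1}{y + C} = \frac{1}{410707 + i \sqrt{584443}}$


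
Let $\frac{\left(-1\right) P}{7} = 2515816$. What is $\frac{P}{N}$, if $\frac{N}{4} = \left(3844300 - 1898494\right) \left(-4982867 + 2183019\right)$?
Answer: $\frac{2201339}{2723980518744} \approx 8.0813 \cdot 10^{-7}$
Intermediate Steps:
$P = -17610712$ ($P = \left(-7\right) 2515816 = -17610712$)
$N = -21791844149952$ ($N = 4 \left(3844300 - 1898494\right) \left(-4982867 + 2183019\right) = 4 \cdot 1945806 \left(-2799848\right) = 4 \left(-5447961037488\right) = -21791844149952$)
$\frac{P}{N} = - \frac{17610712}{-21791844149952} = \left(-17610712\right) \left(- \frac{1}{21791844149952}\right) = \frac{2201339}{2723980518744}$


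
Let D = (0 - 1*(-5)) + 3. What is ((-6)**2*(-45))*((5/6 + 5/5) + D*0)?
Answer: -2970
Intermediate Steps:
D = 8 (D = (0 + 5) + 3 = 5 + 3 = 8)
((-6)**2*(-45))*((5/6 + 5/5) + D*0) = ((-6)**2*(-45))*((5/6 + 5/5) + 8*0) = (36*(-45))*((5*(1/6) + 5*(1/5)) + 0) = -1620*((5/6 + 1) + 0) = -1620*(11/6 + 0) = -1620*11/6 = -2970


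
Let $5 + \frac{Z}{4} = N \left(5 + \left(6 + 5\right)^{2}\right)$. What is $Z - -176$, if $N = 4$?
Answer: $2172$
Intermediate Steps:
$Z = 1996$ ($Z = -20 + 4 \cdot 4 \left(5 + \left(6 + 5\right)^{2}\right) = -20 + 4 \cdot 4 \left(5 + 11^{2}\right) = -20 + 4 \cdot 4 \left(5 + 121\right) = -20 + 4 \cdot 4 \cdot 126 = -20 + 4 \cdot 504 = -20 + 2016 = 1996$)
$Z - -176 = 1996 - -176 = 1996 + 176 = 2172$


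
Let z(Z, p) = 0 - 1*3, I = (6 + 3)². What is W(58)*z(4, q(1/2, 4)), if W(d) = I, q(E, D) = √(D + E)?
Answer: -243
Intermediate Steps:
I = 81 (I = 9² = 81)
z(Z, p) = -3 (z(Z, p) = 0 - 3 = -3)
W(d) = 81
W(58)*z(4, q(1/2, 4)) = 81*(-3) = -243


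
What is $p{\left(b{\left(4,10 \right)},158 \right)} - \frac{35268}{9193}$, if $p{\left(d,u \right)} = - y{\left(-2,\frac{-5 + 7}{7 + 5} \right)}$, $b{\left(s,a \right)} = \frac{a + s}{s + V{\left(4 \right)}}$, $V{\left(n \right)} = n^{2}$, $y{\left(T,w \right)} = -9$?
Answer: $\frac{47469}{9193} \approx 5.1636$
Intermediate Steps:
$b{\left(s,a \right)} = \frac{a + s}{16 + s}$ ($b{\left(s,a \right)} = \frac{a + s}{s + 4^{2}} = \frac{a + s}{s + 16} = \frac{a + s}{16 + s}$)
$p{\left(d,u \right)} = 9$ ($p{\left(d,u \right)} = \left(-1\right) \left(-9\right) = 9$)
$p{\left(b{\left(4,10 \right)},158 \right)} - \frac{35268}{9193} = 9 - \frac{35268}{9193} = \frac{47469}{9193}$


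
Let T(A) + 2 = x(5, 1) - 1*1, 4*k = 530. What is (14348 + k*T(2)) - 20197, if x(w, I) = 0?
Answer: -12493/2 ≈ -6246.5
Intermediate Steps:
k = 265/2 (k = (¼)*530 = 265/2 ≈ 132.50)
T(A) = -3 (T(A) = -2 + (0 - 1*1) = -2 + (0 - 1) = -2 - 1 = -3)
(14348 + k*T(2)) - 20197 = (14348 + (265/2)*(-3)) - 20197 = (14348 - 795/2) - 20197 = 27901/2 - 20197 = -12493/2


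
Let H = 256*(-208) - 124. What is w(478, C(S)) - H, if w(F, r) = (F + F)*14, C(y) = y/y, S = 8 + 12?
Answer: 66756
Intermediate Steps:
S = 20
C(y) = 1
w(F, r) = 28*F (w(F, r) = (2*F)*14 = 28*F)
H = -53372 (H = -53248 - 124 = -53372)
w(478, C(S)) - H = 28*478 - 1*(-53372) = 13384 + 53372 = 66756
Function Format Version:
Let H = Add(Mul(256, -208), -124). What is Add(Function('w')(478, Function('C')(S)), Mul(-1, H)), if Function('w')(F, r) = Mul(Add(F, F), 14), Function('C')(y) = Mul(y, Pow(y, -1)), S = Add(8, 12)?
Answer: 66756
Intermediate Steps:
S = 20
Function('C')(y) = 1
Function('w')(F, r) = Mul(28, F) (Function('w')(F, r) = Mul(Mul(2, F), 14) = Mul(28, F))
H = -53372 (H = Add(-53248, -124) = -53372)
Add(Function('w')(478, Function('C')(S)), Mul(-1, H)) = Add(Mul(28, 478), Mul(-1, -53372)) = Add(13384, 53372) = 66756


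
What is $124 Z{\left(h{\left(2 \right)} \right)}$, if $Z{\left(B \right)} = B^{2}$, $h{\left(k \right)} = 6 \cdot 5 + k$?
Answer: $126976$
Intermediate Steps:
$h{\left(k \right)} = 30 + k$
$124 Z{\left(h{\left(2 \right)} \right)} = 124 \left(30 + 2\right)^{2} = 124 \cdot 32^{2} = 124 \cdot 1024 = 126976$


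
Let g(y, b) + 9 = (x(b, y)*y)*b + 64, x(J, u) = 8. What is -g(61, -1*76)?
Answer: 37033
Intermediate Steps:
g(y, b) = 55 + 8*b*y (g(y, b) = -9 + ((8*y)*b + 64) = -9 + (8*b*y + 64) = -9 + (64 + 8*b*y) = 55 + 8*b*y)
-g(61, -1*76) = -(55 + 8*(-1*76)*61) = -(55 + 8*(-76)*61) = -(55 - 37088) = -1*(-37033) = 37033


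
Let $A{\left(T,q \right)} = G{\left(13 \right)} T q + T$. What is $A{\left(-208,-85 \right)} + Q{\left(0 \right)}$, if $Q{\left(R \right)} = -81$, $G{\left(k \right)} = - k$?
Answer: $-230129$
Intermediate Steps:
$A{\left(T,q \right)} = T - 13 T q$ ($A{\left(T,q \right)} = \left(-1\right) 13 T q + T = - 13 T q + T = T - 13 T q$)
$A{\left(-208,-85 \right)} + Q{\left(0 \right)} = - 208 \left(1 - -1105\right) - 81 = - 208 \left(1 + 1105\right) - 81 = \left(-208\right) 1106 - 81 = -230048 - 81 = -230129$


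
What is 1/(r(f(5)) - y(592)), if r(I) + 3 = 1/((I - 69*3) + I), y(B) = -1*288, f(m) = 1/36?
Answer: 3725/1061607 ≈ 0.0035088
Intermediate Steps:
f(m) = 1/36
y(B) = -288
r(I) = -3 + 1/(-207 + 2*I) (r(I) = -3 + 1/((I - 69*3) + I) = -3 + 1/((I - 207) + I) = -3 + 1/((-207 + I) + I) = -3 + 1/(-207 + 2*I))
1/(r(f(5)) - y(592)) = 1/(2*(311 - 3*1/36)/(-207 + 2*(1/36)) - 1*(-288)) = 1/(2*(311 - 1/12)/(-207 + 1/18) + 288) = 1/(2*(3731/12)/(-3725/18) + 288) = 1/(2*(-18/3725)*(3731/12) + 288) = 1/(-11193/3725 + 288) = 1/(1061607/3725) = 3725/1061607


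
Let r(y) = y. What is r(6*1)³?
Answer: 216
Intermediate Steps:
r(6*1)³ = (6*1)³ = 6³ = 216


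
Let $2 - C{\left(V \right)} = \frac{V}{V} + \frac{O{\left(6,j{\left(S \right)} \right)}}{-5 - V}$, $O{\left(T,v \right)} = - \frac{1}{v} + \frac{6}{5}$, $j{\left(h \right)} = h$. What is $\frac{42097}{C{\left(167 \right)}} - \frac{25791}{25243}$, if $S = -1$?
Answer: $\frac{913860467099}{21986653} \approx 41564.0$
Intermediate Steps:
$O{\left(T,v \right)} = \frac{6}{5} - \frac{1}{v}$ ($O{\left(T,v \right)} = - \frac{1}{v} + 6 \cdot \frac{1}{5} = - \frac{1}{v} + \frac{6}{5} = \frac{6}{5} - \frac{1}{v}$)
$C{\left(V \right)} = 1 - \frac{11}{5 \left(-5 - V\right)}$ ($C{\left(V \right)} = 2 - \left(\frac{V}{V} + \frac{\frac{6}{5} - \frac{1}{-1}}{-5 - V}\right) = 2 - \left(1 + \frac{\frac{6}{5} - -1}{-5 - V}\right) = 2 - \left(1 + \frac{\frac{6}{5} + 1}{-5 - V}\right) = 2 - \left(1 + \frac{11}{5 \left(-5 - V\right)}\right) = 1 - \frac{11}{5 \left(-5 - V\right)}$)
$\frac{42097}{C{\left(167 \right)}} - \frac{25791}{25243} = \frac{42097}{\frac{1}{5 + 167} \left(\frac{36}{5} + 167\right)} - \frac{25791}{25243} = \frac{42097}{\frac{1}{172} \cdot \frac{871}{5}} - \frac{25791}{25243} = \frac{42097}{\frac{871}{860}} - \frac{25791}{25243} = 42097 \cdot \frac{860}{871} - \frac{25791}{25243} = \frac{36203420}{871} - \frac{25791}{25243} = \frac{913860467099}{21986653}$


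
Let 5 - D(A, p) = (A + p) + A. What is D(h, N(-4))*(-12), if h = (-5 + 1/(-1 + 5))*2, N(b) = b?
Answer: -336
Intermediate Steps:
h = -19/2 (h = (-5 + 1/4)*2 = -19/4*2 = -19/2 ≈ -9.5000)
D(A, p) = 5 - p - 2*A (D(A, p) = 5 - ((A + p) + A) = 5 - (p + 2*A) = 5 + (-p - 2*A) = 5 - p - 2*A)
D(h, N(-4))*(-12) = (5 - 1*(-4) - 2*(-19/2))*(-12) = (5 + 4 + 19)*(-12) = 28*(-12) = -336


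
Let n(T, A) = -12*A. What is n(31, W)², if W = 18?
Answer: 46656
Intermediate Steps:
n(31, W)² = (-12*18)² = (-216)² = 46656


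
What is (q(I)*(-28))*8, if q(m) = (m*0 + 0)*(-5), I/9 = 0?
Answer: 0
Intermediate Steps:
I = 0 (I = 9*0 = 0)
q(m) = 0 (q(m) = (0 + 0)*(-5) = 0*(-5) = 0)
(q(I)*(-28))*8 = (0*(-28))*8 = 0*8 = 0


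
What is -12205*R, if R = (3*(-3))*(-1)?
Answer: -109845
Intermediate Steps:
R = 9 (R = -9*(-1) = 9)
-12205*R = -12205*9 = -109845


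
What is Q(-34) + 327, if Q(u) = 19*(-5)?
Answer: 232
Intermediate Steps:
Q(u) = -95
Q(-34) + 327 = -95 + 327 = 232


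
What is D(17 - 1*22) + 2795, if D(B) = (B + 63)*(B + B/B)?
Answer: 2563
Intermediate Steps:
D(B) = (1 + B)*(63 + B) (D(B) = (63 + B)*(B + 1) = (63 + B)*(1 + B) = (1 + B)*(63 + B))
D(17 - 1*22) + 2795 = (63 + (17 - 1*22)**2 + 64*(17 - 1*22)) + 2795 = (63 + (17 - 22)**2 + 64*(17 - 22)) + 2795 = (63 + (-5)**2 + 64*(-5)) + 2795 = (63 + 25 - 320) + 2795 = -232 + 2795 = 2563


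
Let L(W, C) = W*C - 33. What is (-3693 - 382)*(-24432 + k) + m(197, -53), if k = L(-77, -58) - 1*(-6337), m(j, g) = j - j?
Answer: 55672650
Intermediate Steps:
L(W, C) = -33 + C*W (L(W, C) = C*W - 33 = -33 + C*W)
m(j, g) = 0
k = 10770 (k = (-33 - 58*(-77)) - 1*(-6337) = (-33 + 4466) + 6337 = 4433 + 6337 = 10770)
(-3693 - 382)*(-24432 + k) + m(197, -53) = (-3693 - 382)*(-24432 + 10770) + 0 = -4075*(-13662) + 0 = 55672650 + 0 = 55672650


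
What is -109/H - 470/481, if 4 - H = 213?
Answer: -45801/100529 ≈ -0.45560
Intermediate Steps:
H = -209 (H = 4 - 1*213 = 4 - 213 = -209)
-109/H - 470/481 = -109/(-209) - 470/481 = -109*(-1/209) - 470*1/481 = 109/209 - 470/481 = -45801/100529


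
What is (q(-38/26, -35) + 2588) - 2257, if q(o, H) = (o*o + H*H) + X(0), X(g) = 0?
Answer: 263325/169 ≈ 1558.1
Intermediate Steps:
q(o, H) = H² + o² (q(o, H) = (o*o + H*H) + 0 = (o² + H²) + 0 = (H² + o²) + 0 = H² + o²)
(q(-38/26, -35) + 2588) - 2257 = (((-35)² + (-38/26)²) + 2588) - 2257 = ((1225 + (-38*1/26)²) + 2588) - 2257 = ((1225 + (-19/13)²) + 2588) - 2257 = ((1225 + 361/169) + 2588) - 2257 = (207386/169 + 2588) - 2257 = 644758/169 - 2257 = 263325/169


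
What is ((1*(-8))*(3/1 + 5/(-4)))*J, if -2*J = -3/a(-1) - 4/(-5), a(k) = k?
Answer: 133/5 ≈ 26.600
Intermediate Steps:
J = -19/10 (J = -(-3/(-1) - 4/(-5))/2 = -(-3*(-1) - 4*(-⅕))/2 = -(3 + ⅘)/2 = -½*19/5 = -19/10 ≈ -1.9000)
((1*(-8))*(3/1 + 5/(-4)))*J = ((1*(-8))*(3/1 + 5/(-4)))*(-19/10) = -8*(3*1 + 5*(-¼))*(-19/10) = -8*(3 - 5/4)*(-19/10) = -8*7/4*(-19/10) = -14*(-19/10) = 133/5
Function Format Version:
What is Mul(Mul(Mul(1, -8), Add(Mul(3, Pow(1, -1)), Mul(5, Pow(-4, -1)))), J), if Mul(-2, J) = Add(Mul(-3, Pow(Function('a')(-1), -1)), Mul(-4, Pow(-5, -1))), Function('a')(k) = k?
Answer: Rational(133, 5) ≈ 26.600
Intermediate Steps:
J = Rational(-19, 10) (J = Mul(Rational(-1, 2), Add(Mul(-3, Pow(-1, -1)), Mul(-4, Pow(-5, -1)))) = Mul(Rational(-1, 2), Add(Mul(-3, -1), Mul(-4, Rational(-1, 5)))) = Mul(Rational(-1, 2), Add(3, Rational(4, 5))) = Mul(Rational(-1, 2), Rational(19, 5)) = Rational(-19, 10) ≈ -1.9000)
Mul(Mul(Mul(1, -8), Add(Mul(3, Pow(1, -1)), Mul(5, Pow(-4, -1)))), J) = Mul(Mul(Mul(1, -8), Add(Mul(3, Pow(1, -1)), Mul(5, Pow(-4, -1)))), Rational(-19, 10)) = Mul(Mul(-8, Add(Mul(3, 1), Mul(5, Rational(-1, 4)))), Rational(-19, 10)) = Mul(Mul(-8, Add(3, Rational(-5, 4))), Rational(-19, 10)) = Mul(Mul(-8, Rational(7, 4)), Rational(-19, 10)) = Mul(-14, Rational(-19, 10)) = Rational(133, 5)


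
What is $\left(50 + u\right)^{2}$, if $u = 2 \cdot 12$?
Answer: $5476$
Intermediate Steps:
$u = 24$
$\left(50 + u\right)^{2} = \left(50 + 24\right)^{2} = 74^{2} = 5476$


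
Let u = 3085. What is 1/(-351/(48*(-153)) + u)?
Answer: 272/839133 ≈ 0.00032414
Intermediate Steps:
1/(-351/(48*(-153)) + u) = 1/(-351/(48*(-153)) + 3085) = 1/(-351/(-7344) + 3085) = 1/(-351*(-1/7344) + 3085) = 1/(13/272 + 3085) = 1/(839133/272) = 272/839133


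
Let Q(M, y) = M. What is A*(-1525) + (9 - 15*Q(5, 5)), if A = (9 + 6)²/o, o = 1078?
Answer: -414273/1078 ≈ -384.30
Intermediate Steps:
A = 225/1078 (A = (9 + 6)²/1078 = 15²*(1/1078) = 225*(1/1078) = 225/1078 ≈ 0.20872)
A*(-1525) + (9 - 15*Q(5, 5)) = (225/1078)*(-1525) + (9 - 15*5) = -343125/1078 + (9 - 75) = -343125/1078 - 66 = -414273/1078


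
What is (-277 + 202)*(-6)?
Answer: 450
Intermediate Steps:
(-277 + 202)*(-6) = -75*(-6) = 450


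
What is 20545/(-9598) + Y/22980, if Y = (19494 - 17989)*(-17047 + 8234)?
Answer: -12777582097/22056204 ≈ -579.32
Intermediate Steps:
Y = -13263565 (Y = 1505*(-8813) = -13263565)
20545/(-9598) + Y/22980 = 20545/(-9598) - 13263565/22980 = 20545*(-1/9598) - 13263565*1/22980 = -20545/9598 - 2652713/4596 = -12777582097/22056204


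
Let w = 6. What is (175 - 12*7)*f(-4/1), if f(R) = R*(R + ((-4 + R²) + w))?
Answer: -5096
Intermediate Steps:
f(R) = R*(2 + R + R²) (f(R) = R*(R + ((-4 + R²) + 6)) = R*(R + (2 + R²)) = R*(2 + R + R²))
(175 - 12*7)*f(-4/1) = (175 - 12*7)*((-4/1)*(2 - 4/1 + (-4/1)²)) = (175 - 84)*((-4*1)*(2 - 4*1 + (-4*1)²)) = 91*(-4*(2 - 4 + (-4)²)) = 91*(-4*(2 - 4 + 16)) = 91*(-4*14) = 91*(-56) = -5096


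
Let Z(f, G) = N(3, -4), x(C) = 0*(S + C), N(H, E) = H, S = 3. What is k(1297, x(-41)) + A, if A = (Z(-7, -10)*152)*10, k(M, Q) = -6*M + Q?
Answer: -3222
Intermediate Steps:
x(C) = 0 (x(C) = 0*(3 + C) = 0)
Z(f, G) = 3
k(M, Q) = Q - 6*M
A = 4560 (A = (3*152)*10 = 456*10 = 4560)
k(1297, x(-41)) + A = (0 - 6*1297) + 4560 = (0 - 7782) + 4560 = -7782 + 4560 = -3222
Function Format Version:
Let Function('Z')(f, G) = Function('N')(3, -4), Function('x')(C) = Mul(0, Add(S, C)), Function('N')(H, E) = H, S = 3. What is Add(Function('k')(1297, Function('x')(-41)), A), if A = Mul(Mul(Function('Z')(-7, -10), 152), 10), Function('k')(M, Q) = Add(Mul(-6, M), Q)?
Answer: -3222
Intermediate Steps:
Function('x')(C) = 0 (Function('x')(C) = Mul(0, Add(3, C)) = 0)
Function('Z')(f, G) = 3
Function('k')(M, Q) = Add(Q, Mul(-6, M))
A = 4560 (A = Mul(Mul(3, 152), 10) = Mul(456, 10) = 4560)
Add(Function('k')(1297, Function('x')(-41)), A) = Add(Add(0, Mul(-6, 1297)), 4560) = Add(Add(0, -7782), 4560) = Add(-7782, 4560) = -3222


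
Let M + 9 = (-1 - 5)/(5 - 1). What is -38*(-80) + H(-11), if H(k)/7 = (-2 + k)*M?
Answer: 7991/2 ≈ 3995.5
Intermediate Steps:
M = -21/2 (M = -9 + (-1 - 5)/(5 - 1) = -9 - 6/4 = -9 - 6*¼ = -9 - 3/2 = -21/2 ≈ -10.500)
H(k) = 147 - 147*k/2 (H(k) = 7*((-2 + k)*(-21/2)) = 7*(21 - 21*k/2) = 147 - 147*k/2)
-38*(-80) + H(-11) = -38*(-80) + (147 - 147/2*(-11)) = 3040 + (147 + 1617/2) = 3040 + 1911/2 = 7991/2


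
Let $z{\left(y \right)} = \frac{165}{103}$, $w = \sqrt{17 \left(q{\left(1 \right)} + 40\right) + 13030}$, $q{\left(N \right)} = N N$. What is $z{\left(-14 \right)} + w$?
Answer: $\frac{165}{103} + \sqrt{13727} \approx 118.76$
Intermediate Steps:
$q{\left(N \right)} = N^{2}$
$w = \sqrt{13727}$ ($w = \sqrt{17 \left(1^{2} + 40\right) + 13030} = \sqrt{17 \left(1 + 40\right) + 13030} = \sqrt{17 \cdot 41 + 13030} = \sqrt{697 + 13030} = \sqrt{13727} \approx 117.16$)
$z{\left(y \right)} = \frac{165}{103}$ ($z{\left(y \right)} = 165 \cdot \frac{1}{103} = \frac{165}{103}$)
$z{\left(-14 \right)} + w = \frac{165}{103} + \sqrt{13727}$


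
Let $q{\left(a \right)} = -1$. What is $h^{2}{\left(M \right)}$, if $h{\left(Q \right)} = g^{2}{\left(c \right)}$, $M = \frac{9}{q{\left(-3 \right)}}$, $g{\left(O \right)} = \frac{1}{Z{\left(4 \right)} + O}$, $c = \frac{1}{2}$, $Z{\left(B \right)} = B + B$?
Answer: $\frac{16}{83521} \approx 0.00019157$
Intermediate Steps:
$Z{\left(B \right)} = 2 B$
$c = \frac{1}{2} \approx 0.5$
$g{\left(O \right)} = \frac{1}{8 + O}$ ($g{\left(O \right)} = \frac{1}{2 \cdot 4 + O} = \frac{1}{8 + O}$)
$M = -9$ ($M = \frac{9}{-1} = 9 \left(-1\right) = -9$)
$h{\left(Q \right)} = \frac{4}{289}$ ($h{\left(Q \right)} = \left(\frac{1}{8 + \frac{1}{2}}\right)^{2} = \left(\frac{1}{\frac{17}{2}}\right)^{2} = \left(\frac{2}{17}\right)^{2} = \frac{4}{289}$)
$h^{2}{\left(M \right)} = \left(\frac{4}{289}\right)^{2} = \frac{16}{83521}$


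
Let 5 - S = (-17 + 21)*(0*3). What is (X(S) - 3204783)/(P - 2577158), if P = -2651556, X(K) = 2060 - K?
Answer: 1601364/2614357 ≈ 0.61253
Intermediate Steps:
S = 5 (S = 5 - (-17 + 21)*0*3 = 5 - 4*0 = 5 - 1*0 = 5 + 0 = 5)
(X(S) - 3204783)/(P - 2577158) = ((2060 - 1*5) - 3204783)/(-2651556 - 2577158) = ((2060 - 5) - 3204783)/(-5228714) = (2055 - 3204783)*(-1/5228714) = -3202728*(-1/5228714) = 1601364/2614357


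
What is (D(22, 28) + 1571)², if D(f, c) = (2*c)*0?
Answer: 2468041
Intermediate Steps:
D(f, c) = 0
(D(22, 28) + 1571)² = (0 + 1571)² = 1571² = 2468041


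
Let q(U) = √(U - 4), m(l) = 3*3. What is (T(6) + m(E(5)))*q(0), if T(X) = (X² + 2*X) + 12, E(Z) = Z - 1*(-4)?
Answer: 138*I ≈ 138.0*I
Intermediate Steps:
E(Z) = 4 + Z (E(Z) = Z + 4 = 4 + Z)
m(l) = 9
q(U) = √(-4 + U)
T(X) = 12 + X² + 2*X
(T(6) + m(E(5)))*q(0) = ((12 + 6² + 2*6) + 9)*√(-4 + 0) = ((12 + 36 + 12) + 9)*√(-4) = (60 + 9)*(2*I) = 69*(2*I) = 138*I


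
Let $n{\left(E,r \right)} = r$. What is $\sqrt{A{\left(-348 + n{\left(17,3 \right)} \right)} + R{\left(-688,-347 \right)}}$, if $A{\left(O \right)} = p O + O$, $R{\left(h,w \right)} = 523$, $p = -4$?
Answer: $\sqrt{1558} \approx 39.471$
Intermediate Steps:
$A{\left(O \right)} = - 3 O$ ($A{\left(O \right)} = - 4 O + O = - 3 O$)
$\sqrt{A{\left(-348 + n{\left(17,3 \right)} \right)} + R{\left(-688,-347 \right)}} = \sqrt{- 3 \left(-348 + 3\right) + 523} = \sqrt{\left(-3\right) \left(-345\right) + 523} = \sqrt{1035 + 523} = \sqrt{1558}$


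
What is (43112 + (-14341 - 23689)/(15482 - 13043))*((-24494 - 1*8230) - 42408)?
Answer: -877476128024/271 ≈ -3.2379e+9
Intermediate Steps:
(43112 + (-14341 - 23689)/(15482 - 13043))*((-24494 - 1*8230) - 42408) = (43112 - 38030/2439)*((-24494 - 8230) - 42408) = (43112 - 38030*1/2439)*(-32724 - 42408) = (43112 - 38030/2439)*(-75132) = (105112138/2439)*(-75132) = -877476128024/271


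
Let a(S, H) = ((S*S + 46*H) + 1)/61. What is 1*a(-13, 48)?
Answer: 2378/61 ≈ 38.984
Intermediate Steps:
a(S, H) = 1/61 + S²/61 + 46*H/61 (a(S, H) = ((S² + 46*H) + 1)*(1/61) = (1 + S² + 46*H)*(1/61) = 1/61 + S²/61 + 46*H/61)
1*a(-13, 48) = 1*(1/61 + (1/61)*(-13)² + (46/61)*48) = 1*(1/61 + (1/61)*169 + 2208/61) = 1*(1/61 + 169/61 + 2208/61) = 1*(2378/61) = 2378/61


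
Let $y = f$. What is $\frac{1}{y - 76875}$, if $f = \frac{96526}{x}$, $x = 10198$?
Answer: $- \frac{5099}{391937362} \approx -1.301 \cdot 10^{-5}$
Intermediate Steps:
$f = \frac{48263}{5099}$ ($f = \frac{96526}{10198} = 96526 \cdot \frac{1}{10198} = \frac{48263}{5099} \approx 9.4652$)
$y = \frac{48263}{5099} \approx 9.4652$
$\frac{1}{y - 76875} = \frac{1}{\frac{48263}{5099} - 76875} = \frac{1}{- \frac{391937362}{5099}} = - \frac{5099}{391937362}$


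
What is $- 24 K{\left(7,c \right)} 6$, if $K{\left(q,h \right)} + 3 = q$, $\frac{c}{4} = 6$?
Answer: $-576$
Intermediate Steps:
$c = 24$ ($c = 4 \cdot 6 = 24$)
$K{\left(q,h \right)} = -3 + q$
$- 24 K{\left(7,c \right)} 6 = - 24 \left(-3 + 7\right) 6 = \left(-24\right) 4 \cdot 6 = \left(-96\right) 6 = -576$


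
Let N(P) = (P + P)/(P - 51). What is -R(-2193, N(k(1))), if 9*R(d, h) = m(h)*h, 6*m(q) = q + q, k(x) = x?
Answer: -1/16875 ≈ -5.9259e-5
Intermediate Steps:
m(q) = q/3 (m(q) = (q + q)/6 = (2*q)/6 = q/3)
N(P) = 2*P/(-51 + P) (N(P) = (2*P)/(-51 + P) = 2*P/(-51 + P))
R(d, h) = h**2/27 (R(d, h) = ((h/3)*h)/9 = (h**2/3)/9 = h**2/27)
-R(-2193, N(k(1))) = -(2*1/(-51 + 1))**2/27 = -(2*1/(-50))**2/27 = -(2*1*(-1/50))**2/27 = -(-1/25)**2/27 = -1/(27*625) = -1*1/16875 = -1/16875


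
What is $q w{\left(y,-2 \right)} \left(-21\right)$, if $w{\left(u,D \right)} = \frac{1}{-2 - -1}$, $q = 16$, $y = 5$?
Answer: $336$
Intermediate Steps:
$w{\left(u,D \right)} = -1$ ($w{\left(u,D \right)} = \frac{1}{-2 + 1} = \frac{1}{-1} = -1$)
$q w{\left(y,-2 \right)} \left(-21\right) = 16 \left(-1\right) \left(-21\right) = \left(-16\right) \left(-21\right) = 336$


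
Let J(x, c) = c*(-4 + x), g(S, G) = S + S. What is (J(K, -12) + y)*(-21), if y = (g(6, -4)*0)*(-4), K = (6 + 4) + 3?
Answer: 2268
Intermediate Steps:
g(S, G) = 2*S
K = 13 (K = 10 + 3 = 13)
y = 0 (y = ((2*6)*0)*(-4) = (12*0)*(-4) = 0*(-4) = 0)
(J(K, -12) + y)*(-21) = (-12*(-4 + 13) + 0)*(-21) = (-12*9 + 0)*(-21) = (-108 + 0)*(-21) = -108*(-21) = 2268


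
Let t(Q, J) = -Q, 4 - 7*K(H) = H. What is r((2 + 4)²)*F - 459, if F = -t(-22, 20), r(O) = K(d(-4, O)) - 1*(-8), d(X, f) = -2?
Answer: -4577/7 ≈ -653.86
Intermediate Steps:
K(H) = 4/7 - H/7
r(O) = 62/7 (r(O) = (4/7 - ⅐*(-2)) - 1*(-8) = (4/7 + 2/7) + 8 = 6/7 + 8 = 62/7)
F = -22 (F = -(-1)*(-22) = -1*22 = -22)
r((2 + 4)²)*F - 459 = (62/7)*(-22) - 459 = -1364/7 - 459 = -4577/7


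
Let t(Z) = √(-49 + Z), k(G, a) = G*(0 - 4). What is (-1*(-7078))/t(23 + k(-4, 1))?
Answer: -3539*I*√10/5 ≈ -2238.3*I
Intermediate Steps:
k(G, a) = -4*G (k(G, a) = G*(-4) = -4*G)
(-1*(-7078))/t(23 + k(-4, 1)) = (-1*(-7078))/(√(-49 + (23 - 4*(-4)))) = 7078/(√(-49 + (23 + 16))) = 7078/(√(-49 + 39)) = 7078/(√(-10)) = 7078/((I*√10)) = 7078*(-I*√10/10) = -3539*I*√10/5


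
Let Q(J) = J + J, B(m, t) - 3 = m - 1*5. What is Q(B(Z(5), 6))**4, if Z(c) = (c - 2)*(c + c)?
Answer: 9834496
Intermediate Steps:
Z(c) = 2*c*(-2 + c) (Z(c) = (-2 + c)*(2*c) = 2*c*(-2 + c))
B(m, t) = -2 + m (B(m, t) = 3 + (m - 1*5) = 3 + (m - 5) = 3 + (-5 + m) = -2 + m)
Q(J) = 2*J
Q(B(Z(5), 6))**4 = (2*(-2 + 2*5*(-2 + 5)))**4 = (2*(-2 + 2*5*3))**4 = (2*(-2 + 30))**4 = (2*28)**4 = 56**4 = 9834496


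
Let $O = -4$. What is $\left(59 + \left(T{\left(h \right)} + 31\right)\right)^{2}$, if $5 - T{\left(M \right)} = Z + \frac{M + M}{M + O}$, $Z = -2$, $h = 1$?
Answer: $\frac{85849}{9} \approx 9538.8$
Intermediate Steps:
$T{\left(M \right)} = 7 - \frac{2 M}{-4 + M}$ ($T{\left(M \right)} = 5 - \left(-2 + \frac{M + M}{M - 4}\right) = 5 - \left(-2 + \frac{2 M}{-4 + M}\right) = 7 - \frac{2 M}{-4 + M}$)
$\left(59 + \left(T{\left(h \right)} + 31\right)\right)^{2} = \left(59 + \left(\frac{-28 + 5 \cdot 1}{-4 + 1} + 31\right)\right)^{2} = \left(59 + \left(\frac{-28 + 5}{-3} + 31\right)\right)^{2} = \left(59 + \left(\left(- \frac{1}{3}\right) \left(-23\right) + 31\right)\right)^{2} = \left(59 + \left(\frac{23}{3} + 31\right)\right)^{2} = \left(59 + \frac{116}{3}\right)^{2} = \left(\frac{293}{3}\right)^{2} = \frac{85849}{9}$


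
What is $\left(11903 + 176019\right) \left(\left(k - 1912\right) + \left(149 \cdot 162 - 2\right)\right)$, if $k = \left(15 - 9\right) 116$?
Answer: $4307172240$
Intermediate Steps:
$k = 696$ ($k = 6 \cdot 116 = 696$)
$\left(11903 + 176019\right) \left(\left(k - 1912\right) + \left(149 \cdot 162 - 2\right)\right) = \left(11903 + 176019\right) \left(\left(696 - 1912\right) + \left(149 \cdot 162 - 2\right)\right) = 187922 \left(\left(696 - 1912\right) + \left(24138 - 2\right)\right) = 187922 \left(-1216 + 24136\right) = 187922 \cdot 22920 = 4307172240$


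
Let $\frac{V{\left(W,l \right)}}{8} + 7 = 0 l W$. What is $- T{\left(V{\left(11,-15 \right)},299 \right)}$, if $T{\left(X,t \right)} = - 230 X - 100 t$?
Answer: $17020$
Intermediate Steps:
$V{\left(W,l \right)} = -56$ ($V{\left(W,l \right)} = -56 + 8 \cdot 0 l W = -56 + 8 \cdot 0 W = -56 + 8 \cdot 0 = -56 + 0 = -56$)
$- T{\left(V{\left(11,-15 \right)},299 \right)} = - (\left(-230\right) \left(-56\right) - 29900) = - (12880 - 29900) = \left(-1\right) \left(-17020\right) = 17020$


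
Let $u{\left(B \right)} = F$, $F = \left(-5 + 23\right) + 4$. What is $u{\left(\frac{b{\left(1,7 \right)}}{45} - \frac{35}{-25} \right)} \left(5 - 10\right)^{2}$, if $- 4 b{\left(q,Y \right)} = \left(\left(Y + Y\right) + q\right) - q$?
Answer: $550$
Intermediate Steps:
$b{\left(q,Y \right)} = - \frac{Y}{2}$ ($b{\left(q,Y \right)} = - \frac{\left(\left(Y + Y\right) + q\right) - q}{4} = - \frac{\left(2 Y + q\right) - q}{4} = - \frac{\left(q + 2 Y\right) - q}{4} = - \frac{2 Y}{4} = - \frac{Y}{2}$)
$F = 22$ ($F = 18 + 4 = 22$)
$u{\left(B \right)} = 22$
$u{\left(\frac{b{\left(1,7 \right)}}{45} - \frac{35}{-25} \right)} \left(5 - 10\right)^{2} = 22 \left(5 - 10\right)^{2} = 22 \left(-5\right)^{2} = 22 \cdot 25 = 550$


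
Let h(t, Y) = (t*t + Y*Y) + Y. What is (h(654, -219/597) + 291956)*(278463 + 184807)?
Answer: 13203066059913980/39601 ≈ 3.3340e+11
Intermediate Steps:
h(t, Y) = Y + Y**2 + t**2 (h(t, Y) = (t**2 + Y**2) + Y = (Y**2 + t**2) + Y = Y + Y**2 + t**2)
(h(654, -219/597) + 291956)*(278463 + 184807) = ((-219/597 + (-219/597)**2 + 654**2) + 291956)*(278463 + 184807) = ((-219*1/597 + (-219*1/597)**2 + 427716) + 291956)*463270 = ((-73/199 + (-73/199)**2 + 427716) + 291956)*463270 = ((-73/199 + 5329/39601 + 427716) + 291956)*463270 = (16937972118/39601 + 291956)*463270 = (28499721674/39601)*463270 = 13203066059913980/39601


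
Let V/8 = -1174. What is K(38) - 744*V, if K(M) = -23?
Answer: 6987625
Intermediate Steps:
V = -9392 (V = 8*(-1174) = -9392)
K(38) - 744*V = -23 - 744*(-9392) = -23 + 6987648 = 6987625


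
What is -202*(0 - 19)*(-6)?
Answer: -23028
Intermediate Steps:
-202*(0 - 19)*(-6) = -(-3838)*(-6) = -202*114 = -23028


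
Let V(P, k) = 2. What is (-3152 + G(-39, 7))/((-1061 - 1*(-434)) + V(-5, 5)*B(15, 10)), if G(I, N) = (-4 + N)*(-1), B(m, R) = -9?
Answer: 631/129 ≈ 4.8915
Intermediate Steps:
G(I, N) = 4 - N
(-3152 + G(-39, 7))/((-1061 - 1*(-434)) + V(-5, 5)*B(15, 10)) = (-3152 + (4 - 1*7))/((-1061 - 1*(-434)) + 2*(-9)) = (-3152 + (4 - 7))/((-1061 + 434) - 18) = (-3152 - 3)/(-627 - 18) = -3155/(-645) = -3155*(-1/645) = 631/129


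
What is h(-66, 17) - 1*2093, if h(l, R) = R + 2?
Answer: -2074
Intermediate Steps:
h(l, R) = 2 + R
h(-66, 17) - 1*2093 = (2 + 17) - 1*2093 = 19 - 2093 = -2074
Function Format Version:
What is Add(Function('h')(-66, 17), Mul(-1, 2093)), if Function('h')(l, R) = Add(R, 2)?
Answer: -2074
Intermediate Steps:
Function('h')(l, R) = Add(2, R)
Add(Function('h')(-66, 17), Mul(-1, 2093)) = Add(Add(2, 17), Mul(-1, 2093)) = Add(19, -2093) = -2074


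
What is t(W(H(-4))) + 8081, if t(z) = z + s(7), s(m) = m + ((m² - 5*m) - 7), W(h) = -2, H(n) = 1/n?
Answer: 8093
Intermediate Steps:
s(m) = -7 + m² - 4*m (s(m) = m + (-7 + m² - 5*m) = -7 + m² - 4*m)
t(z) = 14 + z (t(z) = z + (-7 + 7² - 4*7) = z + (-7 + 49 - 28) = z + 14 = 14 + z)
t(W(H(-4))) + 8081 = (14 - 2) + 8081 = 12 + 8081 = 8093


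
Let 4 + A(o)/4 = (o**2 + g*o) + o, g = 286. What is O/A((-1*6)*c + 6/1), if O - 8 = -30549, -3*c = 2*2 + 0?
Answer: -30541/16840 ≈ -1.8136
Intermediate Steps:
c = -4/3 (c = -(2*2 + 0)/3 = -(4 + 0)/3 = -1/3*4 = -4/3 ≈ -1.3333)
O = -30541 (O = 8 - 30549 = -30541)
A(o) = -16 + 4*o**2 + 1148*o (A(o) = -16 + 4*((o**2 + 286*o) + o) = -16 + 4*(o**2 + 287*o) = -16 + (4*o**2 + 1148*o) = -16 + 4*o**2 + 1148*o)
O/A((-1*6)*c + 6/1) = -30541/(-16 + 4*(-1*6*(-4/3) + 6/1)**2 + 1148*(-1*6*(-4/3) + 6/1)) = -30541/(-16 + 4*(-6*(-4/3) + 6*1)**2 + 1148*(-6*(-4/3) + 6*1)) = -30541/(-16 + 4*(8 + 6)**2 + 1148*(8 + 6)) = -30541/(-16 + 4*14**2 + 1148*14) = -30541/(-16 + 4*196 + 16072) = -30541/(-16 + 784 + 16072) = -30541/16840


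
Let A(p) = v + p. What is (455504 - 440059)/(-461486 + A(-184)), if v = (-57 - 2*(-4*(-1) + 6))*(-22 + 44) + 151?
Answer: -15445/463213 ≈ -0.033343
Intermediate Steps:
v = -1543 (v = (-57 - 2*(4 + 6))*22 + 151 = (-57 - 2*10)*22 + 151 = (-57 - 20)*22 + 151 = -77*22 + 151 = -1694 + 151 = -1543)
A(p) = -1543 + p
(455504 - 440059)/(-461486 + A(-184)) = (455504 - 440059)/(-461486 + (-1543 - 184)) = 15445/(-461486 - 1727) = 15445/(-463213) = 15445*(-1/463213) = -15445/463213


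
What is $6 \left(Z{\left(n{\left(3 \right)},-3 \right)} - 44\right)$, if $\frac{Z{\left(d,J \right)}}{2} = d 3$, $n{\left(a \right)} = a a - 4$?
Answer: $-84$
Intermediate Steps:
$n{\left(a \right)} = -4 + a^{2}$ ($n{\left(a \right)} = a^{2} - 4 = -4 + a^{2}$)
$Z{\left(d,J \right)} = 6 d$ ($Z{\left(d,J \right)} = 2 d 3 = 2 \cdot 3 d = 6 d$)
$6 \left(Z{\left(n{\left(3 \right)},-3 \right)} - 44\right) = 6 \left(6 \left(-4 + 3^{2}\right) - 44\right) = 6 \left(6 \left(-4 + 9\right) - 44\right) = 6 \left(6 \cdot 5 - 44\right) = 6 \left(30 - 44\right) = 6 \left(-14\right) = -84$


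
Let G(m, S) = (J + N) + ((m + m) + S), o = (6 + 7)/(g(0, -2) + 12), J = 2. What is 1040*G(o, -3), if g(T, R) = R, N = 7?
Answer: 8944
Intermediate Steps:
o = 13/10 (o = (6 + 7)/(-2 + 12) = 13/10 ≈ 1.3000)
G(m, S) = 9 + S + 2*m (G(m, S) = (2 + 7) + ((m + m) + S) = 9 + (2*m + S) = 9 + (S + 2*m) = 9 + S + 2*m)
1040*G(o, -3) = 1040*(9 - 3 + 2*(13/10)) = 1040*(9 - 3 + 13/5) = 1040*(43/5) = 8944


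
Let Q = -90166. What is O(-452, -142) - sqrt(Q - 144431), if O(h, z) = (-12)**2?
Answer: 144 - I*sqrt(234597) ≈ 144.0 - 484.35*I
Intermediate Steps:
O(h, z) = 144
O(-452, -142) - sqrt(Q - 144431) = 144 - sqrt(-90166 - 144431) = 144 - sqrt(-234597) = 144 - I*sqrt(234597)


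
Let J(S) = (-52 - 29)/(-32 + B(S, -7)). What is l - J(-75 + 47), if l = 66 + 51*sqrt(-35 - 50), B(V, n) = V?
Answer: 1293/20 + 51*I*sqrt(85) ≈ 64.65 + 470.2*I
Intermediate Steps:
l = 66 + 51*I*sqrt(85) (l = 66 + 51*sqrt(-85) = 66 + 51*(I*sqrt(85)) = 66 + 51*I*sqrt(85) ≈ 66.0 + 470.2*I)
J(S) = -81/(-32 + S) (J(S) = (-52 - 29)/(-32 + S) = -81/(-32 + S))
l - J(-75 + 47) = (66 + 51*I*sqrt(85)) - (-81)/(-32 + (-75 + 47)) = (66 + 51*I*sqrt(85)) - (-81)/(-32 - 28) = (66 + 51*I*sqrt(85)) - (-81)/(-60) = (66 + 51*I*sqrt(85)) - (-81)*(-1)/60 = (66 + 51*I*sqrt(85)) - 1*27/20 = (66 + 51*I*sqrt(85)) - 27/20 = 1293/20 + 51*I*sqrt(85)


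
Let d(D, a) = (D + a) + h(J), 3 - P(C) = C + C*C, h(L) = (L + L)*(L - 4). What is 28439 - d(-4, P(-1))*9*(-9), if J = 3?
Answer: 27872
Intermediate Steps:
h(L) = 2*L*(-4 + L) (h(L) = (2*L)*(-4 + L) = 2*L*(-4 + L))
P(C) = 3 - C - C² (P(C) = 3 - (C + C*C) = 3 - (C + C²) = 3 + (-C - C²) = 3 - C - C²)
d(D, a) = -6 + D + a (d(D, a) = (D + a) + 2*3*(-4 + 3) = (D + a) + 2*3*(-1) = (D + a) - 6 = -6 + D + a)
28439 - d(-4, P(-1))*9*(-9) = 28439 - (-6 - 4 + (3 - 1*(-1) - 1*(-1)²))*9*(-9) = 28439 - (-6 - 4 + (3 + 1 - 1*1))*9*(-9) = 28439 - (-6 - 4 + (3 + 1 - 1))*9*(-9) = 28439 - (-6 - 4 + 3)*9*(-9) = 28439 - (-7*9)*(-9) = 28439 - (-63)*(-9) = 28439 - 1*567 = 28439 - 567 = 27872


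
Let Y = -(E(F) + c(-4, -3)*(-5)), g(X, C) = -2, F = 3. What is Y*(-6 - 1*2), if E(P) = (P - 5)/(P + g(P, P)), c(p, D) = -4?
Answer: 144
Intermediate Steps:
E(P) = (-5 + P)/(-2 + P) (E(P) = (P - 5)/(P - 2) = (-5 + P)/(-2 + P))
Y = -18 (Y = -((-5 + 3)/(-2 + 3) - 4*(-5)) = -(-2/1 + 20) = -(1*(-2) + 20) = -(-2 + 20) = -1*18 = -18)
Y*(-6 - 1*2) = -18*(-6 - 1*2) = -18*(-6 - 2) = -18*(-8) = 144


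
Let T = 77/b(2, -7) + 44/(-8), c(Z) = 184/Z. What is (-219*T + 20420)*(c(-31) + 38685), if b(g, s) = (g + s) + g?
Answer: 65337488041/62 ≈ 1.0538e+9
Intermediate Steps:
b(g, s) = s + 2*g
T = -187/6 (T = 77/(-7 + 2*2) + 44/(-8) = 77/(-7 + 4) + 44*(-⅛) = 77/(-3) - 11/2 = 77*(-⅓) - 11/2 = -77/3 - 11/2 = -187/6 ≈ -31.167)
(-219*T + 20420)*(c(-31) + 38685) = (-219*(-187/6) + 20420)*(184/(-31) + 38685) = (13651/2 + 20420)*(184*(-1/31) + 38685) = 54491*(-184/31 + 38685)/2 = (54491/2)*(1199051/31) = 65337488041/62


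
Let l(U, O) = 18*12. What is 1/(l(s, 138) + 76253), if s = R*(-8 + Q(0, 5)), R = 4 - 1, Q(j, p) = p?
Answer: 1/76469 ≈ 1.3077e-5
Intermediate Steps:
R = 3
s = -9 (s = 3*(-8 + 5) = 3*(-3) = -9)
l(U, O) = 216
1/(l(s, 138) + 76253) = 1/(216 + 76253) = 1/76469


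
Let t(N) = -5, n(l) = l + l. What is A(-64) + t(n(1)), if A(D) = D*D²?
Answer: -262149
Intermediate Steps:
n(l) = 2*l
A(D) = D³
A(-64) + t(n(1)) = (-64)³ - 5 = -262144 - 5 = -262149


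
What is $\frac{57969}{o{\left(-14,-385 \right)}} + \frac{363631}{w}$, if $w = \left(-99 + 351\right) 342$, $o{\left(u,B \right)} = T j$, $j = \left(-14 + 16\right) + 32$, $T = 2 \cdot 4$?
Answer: $\frac{636863491}{2930256} \approx 217.34$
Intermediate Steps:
$T = 8$
$j = 34$ ($j = 2 + 32 = 34$)
$o{\left(u,B \right)} = 272$ ($o{\left(u,B \right)} = 8 \cdot 34 = 272$)
$w = 86184$ ($w = 252 \cdot 342 = 86184$)
$\frac{57969}{o{\left(-14,-385 \right)}} + \frac{363631}{w} = \frac{57969}{272} + \frac{363631}{86184} = \frac{636863491}{2930256}$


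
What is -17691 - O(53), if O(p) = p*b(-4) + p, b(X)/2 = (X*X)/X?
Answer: -17320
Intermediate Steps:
b(X) = 2*X (b(X) = 2*((X*X)/X) = 2*(X²/X) = 2*X)
O(p) = -7*p (O(p) = p*(2*(-4)) + p = p*(-8) + p = -8*p + p = -7*p)
-17691 - O(53) = -17691 - (-7)*53 = -17691 - 1*(-371) = -17691 + 371 = -17320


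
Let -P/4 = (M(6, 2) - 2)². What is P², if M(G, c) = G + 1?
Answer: 10000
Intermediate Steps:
M(G, c) = 1 + G
P = -100 (P = -4*((1 + 6) - 2)² = -4*(7 - 2)² = -4*5² = -4*25 = -100)
P² = (-100)² = 10000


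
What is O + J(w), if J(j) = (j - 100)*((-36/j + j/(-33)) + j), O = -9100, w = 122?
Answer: -1190200/183 ≈ -6503.8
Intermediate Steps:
J(j) = (-100 + j)*(-36/j + 32*j/33) (J(j) = (-100 + j)*((-36/j + j*(-1/33)) + j) = (-100 + j)*((-36/j - j/33) + j) = (-100 + j)*(-36/j + 32*j/33))
O + J(w) = -9100 + (-36 + 3600/122 - 3200/33*122 + (32/33)*122²) = -9100 + (-36 + 3600*(1/122) - 390400/33 + (32/33)*14884) = -9100 + (-36 + 1800/61 - 390400/33 + 476288/33) = -9100 + 475100/183 = -1190200/183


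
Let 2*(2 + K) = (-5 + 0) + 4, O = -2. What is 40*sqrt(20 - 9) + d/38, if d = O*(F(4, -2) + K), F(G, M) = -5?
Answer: 15/38 + 40*sqrt(11) ≈ 133.06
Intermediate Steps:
K = -5/2 (K = -2 + ((-5 + 0) + 4)/2 = -2 + (-5 + 4)/2 = -2 + (1/2)*(-1) = -2 - 1/2 = -5/2 ≈ -2.5000)
d = 15 (d = -2*(-5 - 5/2) = -2*(-15/2) = 15)
40*sqrt(20 - 9) + d/38 = 40*sqrt(20 - 9) + 15/38 = 40*sqrt(11) + 15*(1/38) = 40*sqrt(11) + 15/38 = 15/38 + 40*sqrt(11)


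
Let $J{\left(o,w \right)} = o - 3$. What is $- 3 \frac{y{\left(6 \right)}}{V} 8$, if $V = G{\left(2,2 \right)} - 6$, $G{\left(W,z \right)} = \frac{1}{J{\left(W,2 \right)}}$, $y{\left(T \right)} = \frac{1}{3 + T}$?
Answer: $\frac{8}{21} \approx 0.38095$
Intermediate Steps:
$J{\left(o,w \right)} = -3 + o$ ($J{\left(o,w \right)} = o - 3 = -3 + o$)
$G{\left(W,z \right)} = \frac{1}{-3 + W}$
$V = -7$ ($V = \frac{1}{-3 + 2} - 6 = \frac{1}{-1} - 6 = -1 - 6 = -7$)
$- 3 \frac{y{\left(6 \right)}}{V} 8 = - 3 \frac{1}{\left(3 + 6\right) \left(-7\right)} 8 = - 3 \cdot \frac{1}{9} \left(- \frac{1}{7}\right) 8 = \left(-3\right) \left(- \frac{1}{63}\right) 8 = \frac{1}{21} \cdot 8 = \frac{8}{21}$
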